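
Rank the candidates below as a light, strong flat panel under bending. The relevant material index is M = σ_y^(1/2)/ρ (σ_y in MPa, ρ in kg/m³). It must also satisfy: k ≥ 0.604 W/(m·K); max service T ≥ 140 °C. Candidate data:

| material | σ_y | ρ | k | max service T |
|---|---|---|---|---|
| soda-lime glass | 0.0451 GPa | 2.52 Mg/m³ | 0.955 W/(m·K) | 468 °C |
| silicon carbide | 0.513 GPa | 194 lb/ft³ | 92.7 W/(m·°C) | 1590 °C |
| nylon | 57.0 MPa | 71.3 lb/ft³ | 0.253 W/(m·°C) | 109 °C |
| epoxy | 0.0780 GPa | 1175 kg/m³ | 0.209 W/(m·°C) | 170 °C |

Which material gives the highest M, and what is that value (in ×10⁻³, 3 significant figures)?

silicon carbide, M = 7.29×10⁻³

Screen on constraints: k ≥ 0.604 W/(m·K); max service T ≥ 140 °C. Survivors: soda-lime glass, silicon carbide.
Normalizing units and computing the index:
  soda-lime glass: σ_y = 45.10 MPa, ρ = 2520 kg/m³
  silicon carbide: σ_y = 513.0 MPa, ρ = 3108 kg/m³
  silicon carbide: M = 7.29×10⁻³
  soda-lime glass: M = 2.66×10⁻³
Highest index: silicon carbide.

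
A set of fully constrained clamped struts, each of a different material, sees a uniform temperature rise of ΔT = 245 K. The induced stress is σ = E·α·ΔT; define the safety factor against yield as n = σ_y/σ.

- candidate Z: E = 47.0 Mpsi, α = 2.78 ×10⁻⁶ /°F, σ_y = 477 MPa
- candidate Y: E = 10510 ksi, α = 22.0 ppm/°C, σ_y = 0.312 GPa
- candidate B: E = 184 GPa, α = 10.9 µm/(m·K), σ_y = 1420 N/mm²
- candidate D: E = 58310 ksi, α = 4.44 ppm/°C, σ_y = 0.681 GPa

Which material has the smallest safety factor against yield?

In consistent units (E in GPa, α in ×10⁻⁶/K, σ_y in MPa):
  candidate Z: E = 324.1, α = 5.00, σ_y = 477.0 → σ = 397 MPa, n = 1.20
  candidate Y: E = 72.46, α = 22.0, σ_y = 312.0 → σ = 391 MPa, n = 0.799
  candidate B: E = 184.0, α = 10.9, σ_y = 1420 → σ = 491 MPa, n = 2.89
  candidate D: E = 402.0, α = 4.44, σ_y = 681.0 → σ = 437 MPa, n = 1.56
Candidate Y has the lowest safety factor, n = 0.799.

candidate Y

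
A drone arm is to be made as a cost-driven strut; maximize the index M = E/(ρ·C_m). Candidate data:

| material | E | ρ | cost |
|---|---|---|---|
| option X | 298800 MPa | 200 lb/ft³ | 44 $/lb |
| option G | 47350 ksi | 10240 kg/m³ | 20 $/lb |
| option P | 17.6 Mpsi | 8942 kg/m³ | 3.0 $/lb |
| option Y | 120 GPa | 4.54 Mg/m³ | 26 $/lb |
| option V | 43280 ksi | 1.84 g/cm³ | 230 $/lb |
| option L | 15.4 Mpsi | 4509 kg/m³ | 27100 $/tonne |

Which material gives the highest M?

option P

Putting every candidate on a common basis:
  option X: E = 298.8 GPa, ρ = 3204 kg/m³, cost = 97.00 $/kg
  option G: E = 326.5 GPa, ρ = 10240 kg/m³, cost = 44.09 $/kg
  option P: E = 121.3 GPa, ρ = 8942 kg/m³, cost = 6.614 $/kg
  option Y: E = 120.0 GPa, ρ = 4540 kg/m³, cost = 57.32 $/kg
  option V: E = 298.4 GPa, ρ = 1840 kg/m³, cost = 507.1 $/kg
  option L: E = 106.2 GPa, ρ = 4509 kg/m³, cost = 27.10 $/kg
  option P: M = 2.05 MN·m per $
  option X: M = 0.962 MN·m per $
  option L: M = 0.869 MN·m per $
  option G: M = 0.723 MN·m per $
  option Y: M = 0.461 MN·m per $
  option V: M = 0.320 MN·m per $
Option P has the largest M.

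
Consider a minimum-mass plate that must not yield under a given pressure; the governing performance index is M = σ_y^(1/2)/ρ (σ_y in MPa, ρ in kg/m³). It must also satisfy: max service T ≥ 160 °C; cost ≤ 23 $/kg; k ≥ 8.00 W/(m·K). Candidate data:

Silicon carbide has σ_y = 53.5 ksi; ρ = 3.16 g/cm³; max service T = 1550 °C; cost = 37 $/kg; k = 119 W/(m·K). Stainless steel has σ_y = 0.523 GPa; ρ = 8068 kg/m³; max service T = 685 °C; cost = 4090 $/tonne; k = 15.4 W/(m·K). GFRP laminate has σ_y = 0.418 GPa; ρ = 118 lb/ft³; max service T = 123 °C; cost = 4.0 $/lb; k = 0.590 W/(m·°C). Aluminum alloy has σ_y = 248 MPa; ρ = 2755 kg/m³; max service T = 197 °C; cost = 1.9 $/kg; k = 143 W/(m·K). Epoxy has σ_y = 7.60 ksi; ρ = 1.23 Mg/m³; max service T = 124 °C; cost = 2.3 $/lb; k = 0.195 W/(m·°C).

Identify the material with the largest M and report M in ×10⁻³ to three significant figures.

Screen on constraints: max service T ≥ 160 °C; cost ≤ 23 $/kg; k ≥ 8.00 W/(m·K). Survivors: stainless steel, aluminum alloy.
In SI units:
  stainless steel: σ_y = 523.0 MPa, ρ = 8068 kg/m³
  aluminum alloy: σ_y = 248.0 MPa, ρ = 2755 kg/m³
  aluminum alloy: M = 5.72×10⁻³
  stainless steel: M = 2.83×10⁻³
Aluminum alloy ranks first.

aluminum alloy, M = 5.72×10⁻³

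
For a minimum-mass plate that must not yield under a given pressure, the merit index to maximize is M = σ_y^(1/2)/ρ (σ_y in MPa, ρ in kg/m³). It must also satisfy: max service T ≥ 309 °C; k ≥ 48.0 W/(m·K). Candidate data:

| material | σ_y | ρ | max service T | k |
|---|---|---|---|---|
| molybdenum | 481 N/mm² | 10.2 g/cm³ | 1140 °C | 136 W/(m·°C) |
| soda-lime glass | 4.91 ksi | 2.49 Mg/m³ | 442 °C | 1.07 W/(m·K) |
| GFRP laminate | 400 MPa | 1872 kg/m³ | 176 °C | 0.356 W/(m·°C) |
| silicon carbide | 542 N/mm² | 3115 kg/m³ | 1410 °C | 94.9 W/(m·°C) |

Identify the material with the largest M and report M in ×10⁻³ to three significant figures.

Screen on constraints: max service T ≥ 309 °C; k ≥ 48.0 W/(m·K). Survivors: molybdenum, silicon carbide.
Convert each candidate to consistent units, then evaluate M:
  molybdenum: σ_y = 481.0 MPa, ρ = 10200 kg/m³
  silicon carbide: σ_y = 542.0 MPa, ρ = 3115 kg/m³
  silicon carbide: M = 7.47×10⁻³
  molybdenum: M = 2.15×10⁻³
Silicon carbide ranks first.

silicon carbide, M = 7.47×10⁻³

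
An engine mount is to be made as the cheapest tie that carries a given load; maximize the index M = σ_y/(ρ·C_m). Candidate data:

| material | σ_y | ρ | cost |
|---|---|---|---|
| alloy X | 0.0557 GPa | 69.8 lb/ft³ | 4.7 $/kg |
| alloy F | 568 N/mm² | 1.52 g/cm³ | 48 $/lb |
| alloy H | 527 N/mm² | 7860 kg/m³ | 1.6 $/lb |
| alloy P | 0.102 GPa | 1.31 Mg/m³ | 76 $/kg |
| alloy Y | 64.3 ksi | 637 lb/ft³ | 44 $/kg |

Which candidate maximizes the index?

alloy H

Putting every candidate on a common basis:
  alloy X: σ_y = 55.70 MPa, ρ = 1118 kg/m³, cost = 4.700 $/kg
  alloy F: σ_y = 568.0 MPa, ρ = 1520 kg/m³, cost = 105.8 $/kg
  alloy H: σ_y = 527.0 MPa, ρ = 7860 kg/m³, cost = 3.527 $/kg
  alloy P: σ_y = 102.0 MPa, ρ = 1310 kg/m³, cost = 76.00 $/kg
  alloy Y: σ_y = 443.3 MPa, ρ = 10200 kg/m³, cost = 44.00 $/kg
  alloy H: M = 19.0 kN·m per $
  alloy X: M = 10.6 kN·m per $
  alloy F: M = 3.53 kN·m per $
  alloy P: M = 1.02 kN·m per $
  alloy Y: M = 0.987 kN·m per $
The maximum is for alloy H.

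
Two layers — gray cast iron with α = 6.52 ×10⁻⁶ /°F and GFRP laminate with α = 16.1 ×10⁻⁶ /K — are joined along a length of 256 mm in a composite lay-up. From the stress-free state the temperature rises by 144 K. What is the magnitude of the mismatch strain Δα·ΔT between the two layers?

6.28×10⁻⁴

gray cast iron: α = 6.52×10⁻⁶/°F × 9/5 = 11.7×10⁻⁶/K.
Δα = |11.7 − 16.1|×10⁻⁶/K = 4.36×10⁻⁶/K.
Mismatch strain = Δα·ΔT = 4.36×10⁻⁶ × 144.0 = 6.28×10⁻⁴.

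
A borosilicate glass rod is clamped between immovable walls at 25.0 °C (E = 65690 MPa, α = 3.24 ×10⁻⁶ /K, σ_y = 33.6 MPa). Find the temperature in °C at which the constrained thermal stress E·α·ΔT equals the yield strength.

183 °C

E = 65690 MPa = 65.69 GPa.
E·α·ΔT = 33.60 MPa ⇒ ΔT = 33.60 / (65.69×10³ × 3.24×10⁻⁶) = 157.9 K.
T = 25.0 + 157.9 = 182.9 °C.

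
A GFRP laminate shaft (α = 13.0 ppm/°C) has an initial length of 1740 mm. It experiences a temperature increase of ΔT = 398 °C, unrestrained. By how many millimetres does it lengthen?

ΔL = α·L₀·ΔT = 13.0×10⁻⁶ × 1740 mm × 398.0 K = 9.00 mm.

9.00 mm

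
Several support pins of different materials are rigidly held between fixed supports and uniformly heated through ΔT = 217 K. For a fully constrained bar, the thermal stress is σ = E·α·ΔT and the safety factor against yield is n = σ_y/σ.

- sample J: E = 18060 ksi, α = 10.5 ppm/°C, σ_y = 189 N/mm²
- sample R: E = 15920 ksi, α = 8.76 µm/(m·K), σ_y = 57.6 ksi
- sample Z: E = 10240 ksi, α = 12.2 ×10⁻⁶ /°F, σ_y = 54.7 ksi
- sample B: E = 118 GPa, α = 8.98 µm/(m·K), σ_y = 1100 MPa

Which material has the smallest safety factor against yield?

sample J

In consistent units (E in GPa, α in ×10⁻⁶/K, σ_y in MPa):
  sample J: E = 124.5, α = 10.5, σ_y = 189.0 → σ = 284 MPa, n = 0.666
  sample R: E = 109.8, α = 8.76, σ_y = 397.1 → σ = 209 MPa, n = 1.90
  sample Z: E = 70.60, α = 22.0, σ_y = 377.1 → σ = 336 MPa, n = 1.12
  sample B: E = 118.0, α = 8.98, σ_y = 1100 → σ = 230 MPa, n = 4.78
Smallest n: sample J with n = 0.666.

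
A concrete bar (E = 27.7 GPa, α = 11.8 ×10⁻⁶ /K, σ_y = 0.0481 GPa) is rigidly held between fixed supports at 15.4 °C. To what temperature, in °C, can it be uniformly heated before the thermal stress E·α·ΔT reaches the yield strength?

σ_y = 0.0481 GPa = 48.10 MPa.
E·α·ΔT = 48.10 MPa ⇒ ΔT = 48.10 / (27.70×10³ × 11.8×10⁻⁶) = 147.2 K.
T = 15.4 + 147.2 = 162.6 °C.

163 °C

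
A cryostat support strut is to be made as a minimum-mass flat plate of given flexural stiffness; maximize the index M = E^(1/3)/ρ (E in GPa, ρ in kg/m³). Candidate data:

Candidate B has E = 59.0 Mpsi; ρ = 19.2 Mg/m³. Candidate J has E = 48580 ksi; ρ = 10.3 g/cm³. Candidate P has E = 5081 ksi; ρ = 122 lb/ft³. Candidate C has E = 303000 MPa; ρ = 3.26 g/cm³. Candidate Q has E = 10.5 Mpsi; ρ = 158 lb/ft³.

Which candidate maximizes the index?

candidate C

In SI units:
  candidate B: E = 406.8 GPa, ρ = 19200 kg/m³
  candidate J: E = 334.9 GPa, ρ = 10300 kg/m³
  candidate P: E = 35.03 GPa, ρ = 1954 kg/m³
  candidate C: E = 303.0 GPa, ρ = 3260 kg/m³
  candidate Q: E = 72.39 GPa, ρ = 2531 kg/m³
  candidate C: M = 2.06×10⁻³
  candidate P: M = 1.67×10⁻³
  candidate Q: M = 1.65×10⁻³
  candidate J: M = 0.674×10⁻³
  candidate B: M = 0.386×10⁻³
Candidate C ranks first.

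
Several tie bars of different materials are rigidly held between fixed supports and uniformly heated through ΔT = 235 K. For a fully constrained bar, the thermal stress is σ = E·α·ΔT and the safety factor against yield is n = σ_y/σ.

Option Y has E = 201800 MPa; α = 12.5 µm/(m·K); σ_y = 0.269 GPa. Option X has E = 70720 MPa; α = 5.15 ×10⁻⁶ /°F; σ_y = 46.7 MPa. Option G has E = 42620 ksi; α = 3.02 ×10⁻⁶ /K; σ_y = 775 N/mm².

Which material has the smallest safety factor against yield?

option X

Per material, after unit conversion:
  option Y: E = 201.8, α = 12.5, σ_y = 269.0 → σ = 593 MPa, n = 0.454
  option X: E = 70.72, α = 9.27, σ_y = 46.70 → σ = 154 MPa, n = 0.303
  option G: E = 293.9, α = 3.02, σ_y = 775.0 → σ = 209 MPa, n = 3.72
Option X has the lowest safety factor, n = 0.303.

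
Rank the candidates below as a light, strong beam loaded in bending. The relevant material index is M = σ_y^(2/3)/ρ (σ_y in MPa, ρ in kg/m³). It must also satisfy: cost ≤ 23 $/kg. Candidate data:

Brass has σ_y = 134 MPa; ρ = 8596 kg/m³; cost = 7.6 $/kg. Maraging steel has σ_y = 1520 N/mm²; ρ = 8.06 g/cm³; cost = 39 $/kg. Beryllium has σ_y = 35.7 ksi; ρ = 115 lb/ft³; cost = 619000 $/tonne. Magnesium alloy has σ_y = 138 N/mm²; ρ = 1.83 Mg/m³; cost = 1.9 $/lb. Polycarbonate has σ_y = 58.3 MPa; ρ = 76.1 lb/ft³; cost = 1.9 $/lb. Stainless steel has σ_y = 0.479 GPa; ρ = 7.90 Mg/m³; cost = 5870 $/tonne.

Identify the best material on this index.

magnesium alloy

Screen on constraints: cost ≤ 23 $/kg. Survivors: brass, magnesium alloy, polycarbonate, stainless steel.
Normalizing units and computing the index:
  brass: σ_y = 134.0 MPa, ρ = 8596 kg/m³
  magnesium alloy: σ_y = 138.0 MPa, ρ = 1830 kg/m³
  polycarbonate: σ_y = 58.30 MPa, ρ = 1219 kg/m³
  stainless steel: σ_y = 479.0 MPa, ρ = 7900 kg/m³
  magnesium alloy: M = 14.6×10⁻³
  polycarbonate: M = 12.3×10⁻³
  stainless steel: M = 7.75×10⁻³
  brass: M = 3.05×10⁻³
Magnesium alloy ranks first.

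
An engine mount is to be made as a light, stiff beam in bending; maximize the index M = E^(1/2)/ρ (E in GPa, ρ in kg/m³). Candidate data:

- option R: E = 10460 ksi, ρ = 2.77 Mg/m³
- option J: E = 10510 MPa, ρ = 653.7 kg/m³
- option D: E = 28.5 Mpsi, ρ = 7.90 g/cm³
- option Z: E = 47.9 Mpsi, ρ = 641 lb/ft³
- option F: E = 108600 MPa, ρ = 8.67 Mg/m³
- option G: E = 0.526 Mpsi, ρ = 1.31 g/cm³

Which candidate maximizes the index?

After converting to SI:
  option R: E = 72.12 GPa, ρ = 2770 kg/m³
  option J: E = 10.51 GPa, ρ = 653.7 kg/m³
  option D: E = 196.5 GPa, ρ = 7900 kg/m³
  option Z: E = 330.3 GPa, ρ = 10270 kg/m³
  option F: E = 108.6 GPa, ρ = 8670 kg/m³
  option G: E = 3.627 GPa, ρ = 1310 kg/m³
  option J: M = 4.96×10⁻³
  option R: M = 3.07×10⁻³
  option D: M = 1.77×10⁻³
  option Z: M = 1.77×10⁻³
  option G: M = 1.45×10⁻³
  option F: M = 1.20×10⁻³
Option J has the largest M.

option J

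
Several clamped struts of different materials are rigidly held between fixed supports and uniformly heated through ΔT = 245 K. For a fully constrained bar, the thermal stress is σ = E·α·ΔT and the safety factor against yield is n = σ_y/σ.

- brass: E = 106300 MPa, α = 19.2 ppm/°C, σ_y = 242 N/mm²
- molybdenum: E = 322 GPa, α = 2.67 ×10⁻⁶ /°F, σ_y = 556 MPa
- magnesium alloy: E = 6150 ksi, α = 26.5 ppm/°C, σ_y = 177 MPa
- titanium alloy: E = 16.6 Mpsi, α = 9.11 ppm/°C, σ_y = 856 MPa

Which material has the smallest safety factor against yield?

brass

Converting E to GPa, α to ×10⁻⁶/K, σ_y to MPa, then σ and n for each:
  brass: E = 106.3, α = 19.2, σ_y = 242.0 → σ = 500 MPa, n = 0.484
  molybdenum: E = 322.0, α = 4.81, σ_y = 556.0 → σ = 379 MPa, n = 1.47
  magnesium alloy: E = 42.40, α = 26.5, σ_y = 177.0 → σ = 275 MPa, n = 0.643
  titanium alloy: E = 114.5, α = 9.11, σ_y = 856.0 → σ = 255 MPa, n = 3.35
Smallest n: brass with n = 0.484.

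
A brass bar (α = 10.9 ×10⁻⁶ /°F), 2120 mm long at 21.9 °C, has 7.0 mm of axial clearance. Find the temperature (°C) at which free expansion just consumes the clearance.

190 °C

α = 10.9×10⁻⁶/°F × 9/5 = 19.6×10⁻⁶/K.
α·L₀·ΔT = 7.0 mm ⇒ ΔT = 7.0 / (19.6×10⁻⁶ × 2120.0) = 168.3 K.
T = 21.9 + 168.3 = 190.2 °C.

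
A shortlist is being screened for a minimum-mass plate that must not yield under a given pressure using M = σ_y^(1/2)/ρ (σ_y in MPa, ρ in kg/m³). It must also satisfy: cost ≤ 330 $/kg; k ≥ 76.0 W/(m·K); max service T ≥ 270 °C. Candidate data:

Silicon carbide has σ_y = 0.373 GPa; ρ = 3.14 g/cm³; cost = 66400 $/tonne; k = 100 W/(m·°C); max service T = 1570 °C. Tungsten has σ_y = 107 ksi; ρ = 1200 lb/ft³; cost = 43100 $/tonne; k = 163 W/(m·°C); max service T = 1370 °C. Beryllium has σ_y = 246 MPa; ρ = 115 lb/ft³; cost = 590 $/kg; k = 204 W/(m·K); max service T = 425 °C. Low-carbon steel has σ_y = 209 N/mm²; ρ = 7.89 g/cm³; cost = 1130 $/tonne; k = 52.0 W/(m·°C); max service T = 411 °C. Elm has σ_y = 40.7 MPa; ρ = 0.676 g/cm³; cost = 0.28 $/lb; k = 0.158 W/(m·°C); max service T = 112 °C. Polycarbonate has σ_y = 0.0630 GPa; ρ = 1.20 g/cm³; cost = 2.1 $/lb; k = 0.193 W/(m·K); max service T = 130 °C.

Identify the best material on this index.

Screen on constraints: cost ≤ 330 $/kg; k ≥ 76.0 W/(m·K); max service T ≥ 270 °C. Survivors: silicon carbide, tungsten.
Convert each candidate to consistent units, then evaluate M:
  silicon carbide: σ_y = 373.0 MPa, ρ = 3140 kg/m³
  tungsten: σ_y = 737.7 MPa, ρ = 19220 kg/m³
  silicon carbide: M = 6.15×10⁻³
  tungsten: M = 1.41×10⁻³
Highest index: silicon carbide.

silicon carbide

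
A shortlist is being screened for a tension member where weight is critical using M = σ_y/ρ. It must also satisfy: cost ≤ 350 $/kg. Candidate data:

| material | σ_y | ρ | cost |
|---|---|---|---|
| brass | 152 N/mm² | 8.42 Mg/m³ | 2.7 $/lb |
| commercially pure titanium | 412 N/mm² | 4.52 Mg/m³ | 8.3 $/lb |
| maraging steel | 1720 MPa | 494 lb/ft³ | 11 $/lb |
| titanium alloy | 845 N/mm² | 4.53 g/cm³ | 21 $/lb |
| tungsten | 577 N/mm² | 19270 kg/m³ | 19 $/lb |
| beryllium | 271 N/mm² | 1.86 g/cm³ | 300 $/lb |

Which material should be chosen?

Screen on constraints: cost ≤ 350 $/kg. Survivors: brass, commercially pure titanium, maraging steel, titanium alloy, tungsten.
In SI units:
  brass: σ_y = 152.0 MPa, ρ = 8420 kg/m³
  commercially pure titanium: σ_y = 412.0 MPa, ρ = 4520 kg/m³
  maraging steel: σ_y = 1720 MPa, ρ = 7913 kg/m³
  titanium alloy: σ_y = 845.0 MPa, ρ = 4530 kg/m³
  tungsten: σ_y = 577.0 MPa, ρ = 19270 kg/m³
  maraging steel: M = 217 kN·m/kg
  titanium alloy: M = 187 kN·m/kg
  commercially pure titanium: M = 91.2 kN·m/kg
  tungsten: M = 29.9 kN·m/kg
  brass: M = 18.1 kN·m/kg
Maraging steel has the largest M.

maraging steel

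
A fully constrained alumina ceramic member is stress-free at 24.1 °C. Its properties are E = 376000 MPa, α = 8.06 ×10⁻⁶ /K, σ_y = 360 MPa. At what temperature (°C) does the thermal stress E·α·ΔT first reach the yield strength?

E = 376000 MPa = 376.0 GPa.
E·α·ΔT = 360.0 MPa ⇒ ΔT = 360.0 / (376.0×10³ × 8.06×10⁻⁶) = 118.8 K.
T = 24.1 + 118.8 = 142.9 °C.

143 °C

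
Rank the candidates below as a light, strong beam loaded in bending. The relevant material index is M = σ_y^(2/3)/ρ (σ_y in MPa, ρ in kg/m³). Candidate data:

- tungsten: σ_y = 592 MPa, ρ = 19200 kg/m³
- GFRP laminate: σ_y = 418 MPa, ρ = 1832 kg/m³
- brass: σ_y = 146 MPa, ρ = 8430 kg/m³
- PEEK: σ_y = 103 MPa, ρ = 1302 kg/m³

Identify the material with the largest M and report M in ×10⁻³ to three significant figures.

GFRP laminate, M = 30.5×10⁻³

Evaluate M for each candidate:
  GFRP laminate: M = 30.5×10⁻³
  PEEK: M = 16.9×10⁻³
  tungsten: M = 3.67×10⁻³
  brass: M = 3.29×10⁻³
The maximum is for GFRP laminate.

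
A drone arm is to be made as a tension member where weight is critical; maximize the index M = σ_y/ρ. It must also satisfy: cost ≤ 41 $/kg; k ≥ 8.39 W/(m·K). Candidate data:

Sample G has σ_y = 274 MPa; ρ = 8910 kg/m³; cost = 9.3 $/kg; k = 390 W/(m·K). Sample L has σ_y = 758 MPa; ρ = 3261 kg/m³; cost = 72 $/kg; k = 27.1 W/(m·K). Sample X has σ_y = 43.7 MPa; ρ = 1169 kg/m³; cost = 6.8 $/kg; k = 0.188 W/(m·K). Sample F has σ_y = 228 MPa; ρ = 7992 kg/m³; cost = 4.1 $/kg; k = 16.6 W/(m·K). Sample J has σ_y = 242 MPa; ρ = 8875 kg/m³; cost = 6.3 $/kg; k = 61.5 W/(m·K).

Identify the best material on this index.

Screen on constraints: cost ≤ 41 $/kg; k ≥ 8.39 W/(m·K). Survivors: sample G, sample F, sample J.
Per-candidate index values:
  sample G: M = 30.8 kN·m/kg
  sample F: M = 28.5 kN·m/kg
  sample J: M = 27.3 kN·m/kg
Sample G ranks first.

sample G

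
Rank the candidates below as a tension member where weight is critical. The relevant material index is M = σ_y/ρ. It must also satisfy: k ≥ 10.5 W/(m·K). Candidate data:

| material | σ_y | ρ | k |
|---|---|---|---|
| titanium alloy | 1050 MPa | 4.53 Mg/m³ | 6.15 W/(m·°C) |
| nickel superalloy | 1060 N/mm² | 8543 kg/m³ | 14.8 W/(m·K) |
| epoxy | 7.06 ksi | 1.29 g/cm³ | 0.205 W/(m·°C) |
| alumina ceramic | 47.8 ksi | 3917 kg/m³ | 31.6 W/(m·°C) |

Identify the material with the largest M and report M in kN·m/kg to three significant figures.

Screen on constraints: k ≥ 10.5 W/(m·K). Survivors: nickel superalloy, alumina ceramic.
Normalizing units and computing the index:
  nickel superalloy: σ_y = 1060 MPa, ρ = 8543 kg/m³
  alumina ceramic: σ_y = 329.6 MPa, ρ = 3917 kg/m³
  nickel superalloy: M = 124 kN·m/kg
  alumina ceramic: M = 84.1 kN·m/kg
Highest index: nickel superalloy.

nickel superalloy, M = 124 kN·m/kg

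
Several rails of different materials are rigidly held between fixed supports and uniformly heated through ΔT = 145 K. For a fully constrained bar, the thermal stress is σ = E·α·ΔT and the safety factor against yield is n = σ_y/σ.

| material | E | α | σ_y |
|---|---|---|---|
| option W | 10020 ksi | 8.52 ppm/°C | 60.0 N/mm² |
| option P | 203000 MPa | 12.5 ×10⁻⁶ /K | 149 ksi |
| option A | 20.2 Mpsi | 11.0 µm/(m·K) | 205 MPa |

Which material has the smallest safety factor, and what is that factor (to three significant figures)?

option W, n = 0.703

Converting E to GPa, α to ×10⁻⁶/K, σ_y to MPa, then σ and n for each:
  option W: E = 69.09, α = 8.52, σ_y = 60.00 → σ = 85.3 MPa, n = 0.703
  option P: E = 203.0, α = 12.5, σ_y = 1027 → σ = 368 MPa, n = 2.79
  option A: E = 139.3, α = 11.0, σ_y = 205.0 → σ = 222 MPa, n = 0.923
The minimum is option W at n = 0.703.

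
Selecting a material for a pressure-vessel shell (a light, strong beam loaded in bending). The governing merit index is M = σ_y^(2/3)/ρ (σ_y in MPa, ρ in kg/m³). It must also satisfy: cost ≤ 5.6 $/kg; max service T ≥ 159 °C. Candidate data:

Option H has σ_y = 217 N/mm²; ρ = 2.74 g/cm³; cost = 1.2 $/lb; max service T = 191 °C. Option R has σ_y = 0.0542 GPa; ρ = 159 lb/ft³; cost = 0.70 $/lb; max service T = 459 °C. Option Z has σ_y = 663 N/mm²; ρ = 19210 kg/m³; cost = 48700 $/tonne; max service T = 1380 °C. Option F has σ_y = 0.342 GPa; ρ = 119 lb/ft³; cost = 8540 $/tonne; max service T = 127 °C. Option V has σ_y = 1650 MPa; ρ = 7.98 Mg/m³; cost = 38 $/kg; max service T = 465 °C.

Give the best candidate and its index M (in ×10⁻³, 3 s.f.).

Screen on constraints: cost ≤ 5.6 $/kg; max service T ≥ 159 °C. Survivors: option H, option R.
In SI units:
  option H: σ_y = 217.0 MPa, ρ = 2740 kg/m³
  option R: σ_y = 54.20 MPa, ρ = 2547 kg/m³
  option H: M = 13.2×10⁻³
  option R: M = 5.62×10⁻³
The maximum is for option H.

option H, M = 13.2×10⁻³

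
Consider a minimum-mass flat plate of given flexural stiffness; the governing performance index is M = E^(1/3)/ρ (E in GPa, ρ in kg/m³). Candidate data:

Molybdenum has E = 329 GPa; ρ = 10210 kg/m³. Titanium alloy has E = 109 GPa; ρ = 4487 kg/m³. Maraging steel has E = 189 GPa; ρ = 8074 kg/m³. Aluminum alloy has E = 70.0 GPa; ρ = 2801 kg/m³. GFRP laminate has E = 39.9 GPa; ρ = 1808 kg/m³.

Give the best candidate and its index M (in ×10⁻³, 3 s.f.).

Evaluate M for each candidate:
  GFRP laminate: M = 1.89×10⁻³
  aluminum alloy: M = 1.47×10⁻³
  titanium alloy: M = 1.06×10⁻³
  maraging steel: M = 0.711×10⁻³
  molybdenum: M = 0.676×10⁻³
GFRP laminate ranks first.

GFRP laminate, M = 1.89×10⁻³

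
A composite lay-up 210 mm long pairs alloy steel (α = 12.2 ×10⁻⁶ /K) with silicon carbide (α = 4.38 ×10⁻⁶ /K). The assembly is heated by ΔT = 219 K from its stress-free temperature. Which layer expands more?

α(alloy steel) = 12.2×10⁻⁶/K vs α(silicon carbide) = 4.38×10⁻⁶/K.
Higher α expands more for the same ΔT: alloy steel.

alloy steel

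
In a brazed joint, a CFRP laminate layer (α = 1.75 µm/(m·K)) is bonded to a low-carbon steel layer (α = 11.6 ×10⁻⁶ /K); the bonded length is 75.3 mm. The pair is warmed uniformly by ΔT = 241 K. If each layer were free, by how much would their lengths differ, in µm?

179 µm

Δα = |1.75 − 11.6|×10⁻⁶/K = 9.85×10⁻⁶/K.
ΔL_mismatch = Δα·L·ΔT = 9.85×10⁻⁶ × 75.3 mm × 241.0 K = 179 µm.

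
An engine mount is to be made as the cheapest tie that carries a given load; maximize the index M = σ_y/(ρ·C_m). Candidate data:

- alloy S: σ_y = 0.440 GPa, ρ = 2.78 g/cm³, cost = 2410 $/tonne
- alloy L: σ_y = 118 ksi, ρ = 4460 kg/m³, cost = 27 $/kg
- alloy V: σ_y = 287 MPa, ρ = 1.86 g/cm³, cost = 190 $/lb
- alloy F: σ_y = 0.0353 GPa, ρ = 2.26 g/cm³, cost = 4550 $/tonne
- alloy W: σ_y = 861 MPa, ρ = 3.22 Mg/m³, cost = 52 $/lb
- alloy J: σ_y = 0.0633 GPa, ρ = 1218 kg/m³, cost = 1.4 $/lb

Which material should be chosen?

After converting to SI:
  alloy S: σ_y = 440.0 MPa, ρ = 2780 kg/m³, cost = 2.410 $/kg
  alloy L: σ_y = 813.6 MPa, ρ = 4460 kg/m³, cost = 27.00 $/kg
  alloy V: σ_y = 287.0 MPa, ρ = 1860 kg/m³, cost = 418.9 $/kg
  alloy F: σ_y = 35.30 MPa, ρ = 2260 kg/m³, cost = 4.550 $/kg
  alloy W: σ_y = 861.0 MPa, ρ = 3220 kg/m³, cost = 114.6 $/kg
  alloy J: σ_y = 63.30 MPa, ρ = 1218 kg/m³, cost = 3.086 $/kg
  alloy S: M = 65.7 kN·m per $
  alloy J: M = 16.8 kN·m per $
  alloy L: M = 6.76 kN·m per $
  alloy F: M = 3.43 kN·m per $
  alloy W: M = 2.33 kN·m per $
  alloy V: M = 0.368 kN·m per $
The maximum is for alloy S.

alloy S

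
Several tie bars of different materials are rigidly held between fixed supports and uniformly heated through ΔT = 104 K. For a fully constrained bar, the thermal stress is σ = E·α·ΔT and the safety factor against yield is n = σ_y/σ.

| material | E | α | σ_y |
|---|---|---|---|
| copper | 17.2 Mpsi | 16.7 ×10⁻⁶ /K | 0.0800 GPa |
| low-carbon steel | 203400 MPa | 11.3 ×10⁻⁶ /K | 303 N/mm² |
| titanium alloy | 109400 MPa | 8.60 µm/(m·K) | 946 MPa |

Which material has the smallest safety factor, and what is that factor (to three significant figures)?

Per material, after unit conversion:
  copper: E = 118.6, α = 16.7, σ_y = 80.00 → σ = 206 MPa, n = 0.388
  low-carbon steel: E = 203.4, α = 11.3, σ_y = 303.0 → σ = 239 MPa, n = 1.27
  titanium alloy: E = 109.4, α = 8.60, σ_y = 946.0 → σ = 97.8 MPa, n = 9.67
The minimum is copper at n = 0.388.

copper, n = 0.388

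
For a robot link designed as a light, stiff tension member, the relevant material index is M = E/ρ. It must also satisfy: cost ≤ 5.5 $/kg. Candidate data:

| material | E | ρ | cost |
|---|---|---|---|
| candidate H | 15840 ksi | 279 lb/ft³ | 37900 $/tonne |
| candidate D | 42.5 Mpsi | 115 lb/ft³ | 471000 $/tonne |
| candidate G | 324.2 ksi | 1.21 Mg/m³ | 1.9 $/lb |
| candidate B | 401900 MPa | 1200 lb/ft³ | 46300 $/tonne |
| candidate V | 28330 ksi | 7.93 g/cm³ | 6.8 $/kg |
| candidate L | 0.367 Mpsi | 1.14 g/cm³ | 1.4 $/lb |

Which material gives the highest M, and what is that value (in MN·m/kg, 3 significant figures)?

Screen on constraints: cost ≤ 5.5 $/kg. Survivors: candidate G, candidate L.
Putting every candidate on a common basis:
  candidate G: E = 2.235 GPa, ρ = 1210 kg/m³
  candidate L: E = 2.530 GPa, ρ = 1140 kg/m³
  candidate L: M = 2.22 MN·m/kg
  candidate G: M = 1.85 MN·m/kg
Highest index: candidate L.

candidate L, M = 2.22 MN·m/kg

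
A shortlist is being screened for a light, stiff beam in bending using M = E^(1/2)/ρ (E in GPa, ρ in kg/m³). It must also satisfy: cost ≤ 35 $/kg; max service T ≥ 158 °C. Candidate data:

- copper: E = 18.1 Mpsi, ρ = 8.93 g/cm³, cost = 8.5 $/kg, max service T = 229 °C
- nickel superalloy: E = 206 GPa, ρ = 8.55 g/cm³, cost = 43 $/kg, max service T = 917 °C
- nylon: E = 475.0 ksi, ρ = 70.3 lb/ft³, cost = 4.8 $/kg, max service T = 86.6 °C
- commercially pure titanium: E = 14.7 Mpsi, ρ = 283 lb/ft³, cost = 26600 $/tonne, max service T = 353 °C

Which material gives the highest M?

commercially pure titanium

Screen on constraints: cost ≤ 35 $/kg; max service T ≥ 158 °C. Survivors: copper, commercially pure titanium.
Convert each candidate to consistent units, then evaluate M:
  copper: E = 124.8 GPa, ρ = 8930 kg/m³
  commercially pure titanium: E = 101.4 GPa, ρ = 4533 kg/m³
  commercially pure titanium: M = 2.22×10⁻³
  copper: M = 1.25×10⁻³
The maximum is for commercially pure titanium.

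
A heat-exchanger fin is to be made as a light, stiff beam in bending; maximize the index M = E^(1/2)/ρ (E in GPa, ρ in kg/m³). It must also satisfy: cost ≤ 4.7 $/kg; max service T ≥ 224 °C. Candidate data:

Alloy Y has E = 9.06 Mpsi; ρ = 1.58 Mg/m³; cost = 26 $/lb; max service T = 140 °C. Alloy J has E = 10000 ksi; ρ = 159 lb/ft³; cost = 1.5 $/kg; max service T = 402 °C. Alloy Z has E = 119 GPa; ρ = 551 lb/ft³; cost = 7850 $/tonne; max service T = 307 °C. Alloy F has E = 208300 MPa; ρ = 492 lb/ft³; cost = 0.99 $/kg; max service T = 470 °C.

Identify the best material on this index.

alloy J

Screen on constraints: cost ≤ 4.7 $/kg; max service T ≥ 224 °C. Survivors: alloy J, alloy F.
Putting every candidate on a common basis:
  alloy J: E = 68.95 GPa, ρ = 2547 kg/m³
  alloy F: E = 208.3 GPa, ρ = 7881 kg/m³
  alloy J: M = 3.26×10⁻³
  alloy F: M = 1.83×10⁻³
Highest index: alloy J.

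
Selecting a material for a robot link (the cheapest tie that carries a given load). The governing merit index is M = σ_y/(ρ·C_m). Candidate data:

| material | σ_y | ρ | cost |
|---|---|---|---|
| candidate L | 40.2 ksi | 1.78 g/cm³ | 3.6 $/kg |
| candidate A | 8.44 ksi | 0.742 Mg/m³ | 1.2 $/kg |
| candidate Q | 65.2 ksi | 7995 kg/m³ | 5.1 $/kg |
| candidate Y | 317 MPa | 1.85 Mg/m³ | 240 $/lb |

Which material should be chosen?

Convert each candidate to consistent units, then evaluate M:
  candidate L: σ_y = 277.2 MPa, ρ = 1780 kg/m³, cost = 3.600 $/kg
  candidate A: σ_y = 58.19 MPa, ρ = 742.0 kg/m³, cost = 1.200 $/kg
  candidate Q: σ_y = 449.5 MPa, ρ = 7995 kg/m³, cost = 5.100 $/kg
  candidate Y: σ_y = 317.0 MPa, ρ = 1850 kg/m³, cost = 529.1 $/kg
  candidate A: M = 65.4 kN·m per $
  candidate L: M = 43.3 kN·m per $
  candidate Q: M = 11.0 kN·m per $
  candidate Y: M = 0.324 kN·m per $
Candidate A ranks first.

candidate A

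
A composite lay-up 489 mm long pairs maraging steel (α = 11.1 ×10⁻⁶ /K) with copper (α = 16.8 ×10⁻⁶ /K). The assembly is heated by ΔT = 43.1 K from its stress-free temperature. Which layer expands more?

copper

α(maraging steel) = 11.1×10⁻⁶/K vs α(copper) = 16.8×10⁻⁶/K.
Higher α expands more for the same ΔT: copper.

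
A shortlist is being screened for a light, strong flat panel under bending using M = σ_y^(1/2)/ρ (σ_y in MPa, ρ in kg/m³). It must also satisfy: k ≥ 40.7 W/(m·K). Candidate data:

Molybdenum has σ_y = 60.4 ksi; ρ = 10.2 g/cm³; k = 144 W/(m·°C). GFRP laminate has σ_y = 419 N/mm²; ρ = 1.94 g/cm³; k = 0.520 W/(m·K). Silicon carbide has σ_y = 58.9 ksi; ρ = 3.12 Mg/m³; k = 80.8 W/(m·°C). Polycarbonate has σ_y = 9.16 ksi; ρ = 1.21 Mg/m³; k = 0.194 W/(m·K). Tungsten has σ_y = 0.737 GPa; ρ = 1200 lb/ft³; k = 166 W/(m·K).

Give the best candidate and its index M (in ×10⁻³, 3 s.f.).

silicon carbide, M = 6.46×10⁻³

Screen on constraints: k ≥ 40.7 W/(m·K). Survivors: molybdenum, silicon carbide, tungsten.
Putting every candidate on a common basis:
  molybdenum: σ_y = 416.4 MPa, ρ = 10200 kg/m³
  silicon carbide: σ_y = 406.1 MPa, ρ = 3120 kg/m³
  tungsten: σ_y = 737.0 MPa, ρ = 19220 kg/m³
  silicon carbide: M = 6.46×10⁻³
  molybdenum: M = 2.00×10⁻³
  tungsten: M = 1.41×10⁻³
Highest index: silicon carbide.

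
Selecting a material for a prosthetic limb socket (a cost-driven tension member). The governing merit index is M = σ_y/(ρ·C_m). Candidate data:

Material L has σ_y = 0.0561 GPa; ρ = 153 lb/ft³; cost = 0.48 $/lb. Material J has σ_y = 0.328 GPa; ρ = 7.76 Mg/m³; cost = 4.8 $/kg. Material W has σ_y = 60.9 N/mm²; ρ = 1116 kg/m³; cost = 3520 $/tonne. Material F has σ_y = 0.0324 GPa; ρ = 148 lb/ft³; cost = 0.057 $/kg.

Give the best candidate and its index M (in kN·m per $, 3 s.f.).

In SI units:
  material L: σ_y = 56.10 MPa, ρ = 2451 kg/m³, cost = 1.058 $/kg
  material J: σ_y = 328.0 MPa, ρ = 7760 kg/m³, cost = 4.800 $/kg
  material W: σ_y = 60.90 MPa, ρ = 1116 kg/m³, cost = 3.520 $/kg
  material F: σ_y = 32.40 MPa, ρ = 2371 kg/m³, cost = 0.05700 $/kg
  material F: M = 240 kN·m per $
  material L: M = 21.6 kN·m per $
  material W: M = 15.5 kN·m per $
  material J: M = 8.81 kN·m per $
The maximum is for material F.

material F, M = 240 kN·m per $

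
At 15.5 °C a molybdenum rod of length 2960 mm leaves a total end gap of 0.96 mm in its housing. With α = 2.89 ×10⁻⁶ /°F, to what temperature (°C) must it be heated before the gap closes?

α = 2.89×10⁻⁶/°F × 9/5 = 5.20×10⁻⁶/K.
α·L₀·ΔT = 0.96 mm ⇒ ΔT = 0.96 / (5.20×10⁻⁶ × 2960.0) = 62.35 K.
T = 15.5 + 62.35 = 77.85 °C.

77.8 °C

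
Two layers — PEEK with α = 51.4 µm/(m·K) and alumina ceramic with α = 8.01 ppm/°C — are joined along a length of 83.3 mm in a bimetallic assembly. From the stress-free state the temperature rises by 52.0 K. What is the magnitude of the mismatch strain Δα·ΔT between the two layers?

2.26×10⁻³

Δα = |51.4 − 8.01|×10⁻⁶/K = 43.4×10⁻⁶/K.
Mismatch strain = Δα·ΔT = 43.4×10⁻⁶ × 52.0 = 2.26×10⁻³.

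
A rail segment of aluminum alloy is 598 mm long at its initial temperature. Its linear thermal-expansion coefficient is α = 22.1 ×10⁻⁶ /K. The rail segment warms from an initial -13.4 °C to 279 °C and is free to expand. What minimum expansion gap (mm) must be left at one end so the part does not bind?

3.86 mm

ΔT = 279 − (-13.4) = 292.4 K.
ΔL = α·L₀·ΔT = 22.1×10⁻⁶ × 598 mm × 292.4 K = 3.86 mm.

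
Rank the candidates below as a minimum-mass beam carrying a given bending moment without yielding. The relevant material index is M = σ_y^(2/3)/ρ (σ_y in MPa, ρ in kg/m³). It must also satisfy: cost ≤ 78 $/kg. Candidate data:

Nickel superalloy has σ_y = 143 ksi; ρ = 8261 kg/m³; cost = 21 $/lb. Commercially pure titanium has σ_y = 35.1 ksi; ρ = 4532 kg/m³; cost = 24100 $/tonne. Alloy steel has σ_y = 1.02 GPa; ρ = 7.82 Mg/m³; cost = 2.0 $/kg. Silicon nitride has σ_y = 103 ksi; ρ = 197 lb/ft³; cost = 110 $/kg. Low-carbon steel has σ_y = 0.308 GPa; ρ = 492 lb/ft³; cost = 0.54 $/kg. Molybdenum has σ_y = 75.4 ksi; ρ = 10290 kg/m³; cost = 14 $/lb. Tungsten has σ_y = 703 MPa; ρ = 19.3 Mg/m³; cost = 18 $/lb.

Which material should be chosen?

alloy steel

Screen on constraints: cost ≤ 78 $/kg. Survivors: nickel superalloy, commercially pure titanium, alloy steel, low-carbon steel, molybdenum, tungsten.
Convert each candidate to consistent units, then evaluate M:
  nickel superalloy: σ_y = 986.0 MPa, ρ = 8261 kg/m³
  commercially pure titanium: σ_y = 242.0 MPa, ρ = 4532 kg/m³
  alloy steel: σ_y = 1020 MPa, ρ = 7820 kg/m³
  low-carbon steel: σ_y = 308.0 MPa, ρ = 7881 kg/m³
  molybdenum: σ_y = 519.9 MPa, ρ = 10290 kg/m³
  tungsten: σ_y = 703.0 MPa, ρ = 19300 kg/m³
  alloy steel: M = 13.0×10⁻³
  nickel superalloy: M = 12.0×10⁻³
  commercially pure titanium: M = 8.57×10⁻³
  molybdenum: M = 6.28×10⁻³
  low-carbon steel: M = 5.79×10⁻³
  tungsten: M = 4.10×10⁻³
Alloy steel has the largest M.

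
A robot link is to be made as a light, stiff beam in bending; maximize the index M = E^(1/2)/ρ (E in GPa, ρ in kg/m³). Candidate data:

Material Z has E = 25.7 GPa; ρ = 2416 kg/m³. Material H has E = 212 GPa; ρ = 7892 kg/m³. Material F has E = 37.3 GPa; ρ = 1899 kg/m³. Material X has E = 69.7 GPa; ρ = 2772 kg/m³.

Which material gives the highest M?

Computing M directly (units already consistent):
  material F: M = 3.22×10⁻³
  material X: M = 3.01×10⁻³
  material Z: M = 2.10×10⁻³
  material H: M = 1.84×10⁻³
The maximum is for material F.

material F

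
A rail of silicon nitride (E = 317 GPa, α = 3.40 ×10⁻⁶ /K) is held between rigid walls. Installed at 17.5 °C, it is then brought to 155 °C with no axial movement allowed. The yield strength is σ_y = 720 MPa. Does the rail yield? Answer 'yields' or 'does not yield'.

ΔT = 137.5 K. Constrained thermal stress σ = E·α·ΔT = 317.0×10³ MPa × 3.40×10⁻⁶ × 137.5 = 148 MPa (compressive).
Compare to σ_y = 720 MPa: σ < σ_y, so it does not yield.

does not yield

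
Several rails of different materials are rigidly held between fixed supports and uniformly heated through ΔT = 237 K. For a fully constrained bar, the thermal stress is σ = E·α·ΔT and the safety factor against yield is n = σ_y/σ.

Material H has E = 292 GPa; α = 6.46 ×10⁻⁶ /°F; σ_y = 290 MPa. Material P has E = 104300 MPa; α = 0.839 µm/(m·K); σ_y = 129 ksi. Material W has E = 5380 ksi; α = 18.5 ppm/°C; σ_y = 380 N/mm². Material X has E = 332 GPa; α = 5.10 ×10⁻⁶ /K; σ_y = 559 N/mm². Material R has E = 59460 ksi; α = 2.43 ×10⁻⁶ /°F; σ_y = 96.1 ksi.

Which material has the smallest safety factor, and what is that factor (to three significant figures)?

Per material, after unit conversion:
  material H: E = 292.0, α = 11.6, σ_y = 290.0 → σ = 805 MPa, n = 0.360
  material P: E = 104.3, α = 0.839, σ_y = 889.4 → σ = 20.7 MPa, n = 42.9
  material W: E = 37.09, α = 18.5, σ_y = 380.0 → σ = 163 MPa, n = 2.34
  material X: E = 332.0, α = 5.10, σ_y = 559.0 → σ = 401 MPa, n = 1.39
  material R: E = 410.0, α = 4.37, σ_y = 662.6 → σ = 425 MPa, n = 1.56
Smallest n: material H with n = 0.360.

material H, n = 0.360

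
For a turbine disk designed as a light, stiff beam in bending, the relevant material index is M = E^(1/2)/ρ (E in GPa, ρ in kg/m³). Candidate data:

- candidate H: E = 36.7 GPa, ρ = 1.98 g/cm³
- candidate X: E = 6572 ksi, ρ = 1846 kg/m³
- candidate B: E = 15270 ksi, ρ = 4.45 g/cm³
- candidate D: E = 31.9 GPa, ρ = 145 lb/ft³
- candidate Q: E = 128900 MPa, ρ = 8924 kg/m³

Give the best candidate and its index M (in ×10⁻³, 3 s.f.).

candidate X, M = 3.65×10⁻³

Putting every candidate on a common basis:
  candidate H: E = 36.70 GPa, ρ = 1980 kg/m³
  candidate X: E = 45.31 GPa, ρ = 1846 kg/m³
  candidate B: E = 105.3 GPa, ρ = 4450 kg/m³
  candidate D: E = 31.90 GPa, ρ = 2323 kg/m³
  candidate Q: E = 128.9 GPa, ρ = 8924 kg/m³
  candidate X: M = 3.65×10⁻³
  candidate H: M = 3.06×10⁻³
  candidate D: M = 2.43×10⁻³
  candidate B: M = 2.31×10⁻³
  candidate Q: M = 1.27×10⁻³
The maximum is for candidate X.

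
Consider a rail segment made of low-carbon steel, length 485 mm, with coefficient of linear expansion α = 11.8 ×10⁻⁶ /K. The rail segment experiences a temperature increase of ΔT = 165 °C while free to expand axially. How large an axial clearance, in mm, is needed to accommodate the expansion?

0.944 mm

ΔL = α·L₀·ΔT = 11.8×10⁻⁶ × 485 mm × 165.0 K = 0.944 mm.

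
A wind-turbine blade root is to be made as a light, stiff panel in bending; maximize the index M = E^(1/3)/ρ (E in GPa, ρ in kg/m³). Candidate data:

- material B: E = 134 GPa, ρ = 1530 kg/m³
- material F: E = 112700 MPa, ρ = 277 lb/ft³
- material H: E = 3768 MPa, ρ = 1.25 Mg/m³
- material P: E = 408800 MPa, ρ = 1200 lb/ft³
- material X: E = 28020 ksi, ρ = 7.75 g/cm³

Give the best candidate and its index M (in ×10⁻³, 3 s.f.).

Convert each candidate to consistent units, then evaluate M:
  material B: E = 134.0 GPa, ρ = 1530 kg/m³
  material F: E = 112.7 GPa, ρ = 4437 kg/m³
  material H: E = 3.768 GPa, ρ = 1250 kg/m³
  material P: E = 408.8 GPa, ρ = 19220 kg/m³
  material X: E = 193.2 GPa, ρ = 7750 kg/m³
  material B: M = 3.34×10⁻³
  material H: M = 1.24×10⁻³
  material F: M = 1.09×10⁻³
  material X: M = 0.746×10⁻³
  material P: M = 0.386×10⁻³
Highest index: material B.

material B, M = 3.34×10⁻³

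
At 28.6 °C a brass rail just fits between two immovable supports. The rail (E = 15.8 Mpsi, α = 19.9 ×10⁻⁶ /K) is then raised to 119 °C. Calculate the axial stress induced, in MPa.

E = 15.8 Mpsi = 108.9 GPa.
ΔT = 90.40 K. Constrained thermal stress σ = E·α·ΔT = 108.9×10³ MPa × 19.9×10⁻⁶ × 90.40 = 196 MPa (compressive).

196 MPa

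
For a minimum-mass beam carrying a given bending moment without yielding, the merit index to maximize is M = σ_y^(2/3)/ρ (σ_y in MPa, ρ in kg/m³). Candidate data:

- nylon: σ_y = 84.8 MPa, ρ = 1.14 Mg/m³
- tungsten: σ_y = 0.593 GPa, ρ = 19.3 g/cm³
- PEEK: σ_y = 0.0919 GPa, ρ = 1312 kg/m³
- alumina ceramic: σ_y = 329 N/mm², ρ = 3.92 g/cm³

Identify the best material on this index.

nylon

After converting to SI:
  nylon: σ_y = 84.80 MPa, ρ = 1140 kg/m³
  tungsten: σ_y = 593.0 MPa, ρ = 19300 kg/m³
  PEEK: σ_y = 91.90 MPa, ρ = 1312 kg/m³
  alumina ceramic: σ_y = 329.0 MPa, ρ = 3920 kg/m³
  nylon: M = 16.9×10⁻³
  PEEK: M = 15.5×10⁻³
  alumina ceramic: M = 12.2×10⁻³
  tungsten: M = 3.66×10⁻³
The maximum is for nylon.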